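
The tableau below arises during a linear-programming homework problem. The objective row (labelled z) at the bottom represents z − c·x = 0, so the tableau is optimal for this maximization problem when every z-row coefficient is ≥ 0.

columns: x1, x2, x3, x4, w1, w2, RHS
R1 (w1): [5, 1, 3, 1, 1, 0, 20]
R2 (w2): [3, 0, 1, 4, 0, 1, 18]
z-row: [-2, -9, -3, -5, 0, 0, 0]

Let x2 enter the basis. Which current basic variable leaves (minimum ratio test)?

Column x2 entries and ratios — w1: 20/1 = 20; w2: 0 ≤ 0, skip.
Smallest ratio is 20 in the row of w1, so w1 leaves.

w1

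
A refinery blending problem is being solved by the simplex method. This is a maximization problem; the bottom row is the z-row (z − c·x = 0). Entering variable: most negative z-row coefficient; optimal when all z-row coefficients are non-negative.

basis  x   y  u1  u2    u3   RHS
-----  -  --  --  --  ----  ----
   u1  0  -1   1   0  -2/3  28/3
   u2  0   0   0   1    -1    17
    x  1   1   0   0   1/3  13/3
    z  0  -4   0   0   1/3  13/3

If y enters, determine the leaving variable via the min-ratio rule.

Column y entries and ratios — u1: -1 ≤ 0, skip; u2: 0 ≤ 0, skip; x: (13/3)/1 = 13/3.
Smallest ratio is 13/3 in the row of x, so x leaves.

x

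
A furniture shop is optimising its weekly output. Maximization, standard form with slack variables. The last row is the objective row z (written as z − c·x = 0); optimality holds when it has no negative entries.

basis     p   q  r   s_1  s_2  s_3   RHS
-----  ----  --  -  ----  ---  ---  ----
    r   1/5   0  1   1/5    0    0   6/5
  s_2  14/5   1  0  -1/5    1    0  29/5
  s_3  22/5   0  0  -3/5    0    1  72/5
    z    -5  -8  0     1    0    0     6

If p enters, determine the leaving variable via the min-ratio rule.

s_2

Column p entries and ratios — r: (6/5)/(1/5) = 6; s_2: (29/5)/(14/5) = 29/14; s_3: (72/5)/(22/5) = 36/11.
Smallest ratio is 29/14 in the row of s_2, so s_2 leaves.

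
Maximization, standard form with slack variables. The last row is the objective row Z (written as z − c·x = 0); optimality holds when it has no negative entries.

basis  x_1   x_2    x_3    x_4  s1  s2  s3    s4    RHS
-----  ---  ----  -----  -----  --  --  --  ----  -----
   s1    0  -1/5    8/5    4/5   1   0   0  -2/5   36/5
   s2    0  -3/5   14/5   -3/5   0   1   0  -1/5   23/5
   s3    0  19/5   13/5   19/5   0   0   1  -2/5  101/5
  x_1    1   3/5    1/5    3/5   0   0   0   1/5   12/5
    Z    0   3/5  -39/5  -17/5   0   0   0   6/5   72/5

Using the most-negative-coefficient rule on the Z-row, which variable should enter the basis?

x_3

Negative Z-row entries: x_3: -39/5, x_4: -17/5.
The most negative is -39/5 in column x_3, so x_3 enters.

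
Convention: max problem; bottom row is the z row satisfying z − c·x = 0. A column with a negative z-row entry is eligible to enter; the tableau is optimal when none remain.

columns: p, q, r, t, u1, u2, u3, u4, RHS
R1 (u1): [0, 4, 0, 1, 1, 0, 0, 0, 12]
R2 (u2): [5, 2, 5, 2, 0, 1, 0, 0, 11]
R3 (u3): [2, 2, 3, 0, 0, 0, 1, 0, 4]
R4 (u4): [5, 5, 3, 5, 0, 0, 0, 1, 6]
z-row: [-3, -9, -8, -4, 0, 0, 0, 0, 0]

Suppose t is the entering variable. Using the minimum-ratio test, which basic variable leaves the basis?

u4

Column t entries and ratios — u1: 12/1 = 12; u2: 11/2 = 11/2; u3: 0 ≤ 0, skip; u4: 6/5 = 6/5.
Smallest ratio is 6/5 in the row of u4, so u4 leaves.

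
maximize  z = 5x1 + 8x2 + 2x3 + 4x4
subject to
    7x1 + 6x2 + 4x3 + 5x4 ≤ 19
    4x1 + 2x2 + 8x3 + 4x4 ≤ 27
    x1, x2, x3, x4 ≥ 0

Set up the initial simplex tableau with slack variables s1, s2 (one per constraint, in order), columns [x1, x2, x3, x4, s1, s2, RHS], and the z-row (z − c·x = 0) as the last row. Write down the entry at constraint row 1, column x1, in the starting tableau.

7

Constraint 1 has coefficient 7 on x1.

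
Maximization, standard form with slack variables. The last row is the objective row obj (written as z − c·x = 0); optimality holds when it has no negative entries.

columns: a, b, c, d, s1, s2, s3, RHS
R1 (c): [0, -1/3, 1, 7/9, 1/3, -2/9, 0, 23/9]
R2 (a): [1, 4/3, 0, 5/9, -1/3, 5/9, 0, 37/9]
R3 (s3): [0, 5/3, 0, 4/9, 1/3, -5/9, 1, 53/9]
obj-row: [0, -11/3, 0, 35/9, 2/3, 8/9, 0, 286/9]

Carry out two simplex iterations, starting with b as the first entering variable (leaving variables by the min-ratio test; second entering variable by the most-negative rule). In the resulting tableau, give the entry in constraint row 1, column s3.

-1/3

Ratio test on column b — row 1: entry -1/3 ≤ 0; row 2: (37/9)/(4/3) = 37/12; row 3: (53/9)/(5/3) = 53/15. Minimum is 37/12 at row 2 (a leaves); pivot element 4/3.
Divide row 2 by 4/3; eliminate column b from the other rows.
Second iteration: most negative obj-row entry is -1/4 in column s1, so s1 enters.
Ratio test on column s1 — row 1: (43/12)/(1/4) = 43/3; row 2: entry -1/4 ≤ 0; row 3: (3/4)/(3/4) = 1. Minimum is 1 at row 3 (s3 leaves); pivot element 3/4.
Divide row 3 by 3/4; eliminate column s1 from the other rows.
After both pivots, the entry at constraint row 1, column s3 is -1/3.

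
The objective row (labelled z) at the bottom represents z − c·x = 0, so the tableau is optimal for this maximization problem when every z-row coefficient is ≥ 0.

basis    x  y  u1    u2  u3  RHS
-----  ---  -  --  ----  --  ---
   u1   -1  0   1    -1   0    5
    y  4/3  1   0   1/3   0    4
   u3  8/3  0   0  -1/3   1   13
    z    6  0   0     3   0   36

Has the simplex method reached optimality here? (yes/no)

Every z-row coefficient is ≥ 0, so the tableau is optimal.

yes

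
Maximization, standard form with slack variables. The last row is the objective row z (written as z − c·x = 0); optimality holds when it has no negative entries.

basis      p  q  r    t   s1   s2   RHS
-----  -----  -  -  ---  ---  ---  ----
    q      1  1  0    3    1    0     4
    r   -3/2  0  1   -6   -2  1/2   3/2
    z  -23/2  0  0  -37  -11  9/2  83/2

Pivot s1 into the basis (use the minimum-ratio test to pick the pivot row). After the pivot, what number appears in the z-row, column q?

Ratio test on column s1 — row 1: 4/1 = 4; row 2: entry -2 ≤ 0. Minimum is 4 at row 1 (q leaves); pivot element 1.
Divide row 1 by 1; eliminate column s1 from the other rows.
z-row update in column q: 0 − (-11)·1 = 11.

11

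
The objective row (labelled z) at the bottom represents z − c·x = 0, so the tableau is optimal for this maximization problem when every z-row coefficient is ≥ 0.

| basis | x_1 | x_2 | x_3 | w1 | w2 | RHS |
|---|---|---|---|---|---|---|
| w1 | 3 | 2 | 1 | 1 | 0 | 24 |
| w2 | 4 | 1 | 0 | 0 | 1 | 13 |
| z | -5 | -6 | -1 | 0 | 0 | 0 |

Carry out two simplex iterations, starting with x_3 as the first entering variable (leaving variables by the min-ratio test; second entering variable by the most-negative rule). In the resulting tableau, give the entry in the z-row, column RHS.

Ratio test on column x_3 — row 1: 24/1 = 24; row 2: entry 0 ≤ 0. Minimum is 24 at row 1 (w1 leaves); pivot element 1.
Divide row 1 by 1; eliminate column x_3 from the other rows.
Second iteration: most negative z-row entry is -4 in column x_2, so x_2 enters.
Ratio test on column x_2 — row 1: 24/2 = 12; row 2: 13/1 = 13. Minimum is 12 at row 1 (x_3 leaves); pivot element 2.
Divide row 1 by 2; eliminate column x_2 from the other rows.
After both pivots, the entry at the z-row, column RHS is 72.

72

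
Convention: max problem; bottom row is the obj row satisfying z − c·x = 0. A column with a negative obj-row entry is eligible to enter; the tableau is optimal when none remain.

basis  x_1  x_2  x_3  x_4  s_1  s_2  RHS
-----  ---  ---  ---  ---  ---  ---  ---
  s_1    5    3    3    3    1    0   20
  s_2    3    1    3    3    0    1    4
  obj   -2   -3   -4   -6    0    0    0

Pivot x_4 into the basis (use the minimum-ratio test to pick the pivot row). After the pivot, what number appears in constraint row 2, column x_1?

Ratio test on column x_4 — row 1: 20/3 = 20/3; row 2: 4/3 = 4/3. Minimum is 4/3 at row 2 (s_2 leaves); pivot element 3.
Divide row 2 by 3; eliminate column x_4 from the other rows.
In the new row 2, the x_1 entry is the old entry divided by the pivot: 3/3 = 1.

1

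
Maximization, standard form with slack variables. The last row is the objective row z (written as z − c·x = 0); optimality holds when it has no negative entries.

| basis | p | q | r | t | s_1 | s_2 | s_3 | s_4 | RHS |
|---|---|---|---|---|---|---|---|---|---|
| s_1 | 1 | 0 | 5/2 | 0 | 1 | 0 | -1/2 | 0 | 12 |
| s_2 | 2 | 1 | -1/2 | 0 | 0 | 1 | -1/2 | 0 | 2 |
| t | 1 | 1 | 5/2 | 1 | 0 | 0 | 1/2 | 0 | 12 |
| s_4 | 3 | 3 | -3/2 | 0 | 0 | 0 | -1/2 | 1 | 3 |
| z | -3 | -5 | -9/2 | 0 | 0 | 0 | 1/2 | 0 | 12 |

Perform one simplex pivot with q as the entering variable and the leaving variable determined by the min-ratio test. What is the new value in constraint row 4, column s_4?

Ratio test on column q — row 1: entry 0 ≤ 0; row 2: 2/1 = 2; row 3: 12/1 = 12; row 4: 3/3 = 1. Minimum is 1 at row 4 (s_4 leaves); pivot element 3.
Divide row 4 by 3; eliminate column q from the other rows.
In the new row 4, the s_4 entry is the old entry divided by the pivot: 1/3 = 1/3.

1/3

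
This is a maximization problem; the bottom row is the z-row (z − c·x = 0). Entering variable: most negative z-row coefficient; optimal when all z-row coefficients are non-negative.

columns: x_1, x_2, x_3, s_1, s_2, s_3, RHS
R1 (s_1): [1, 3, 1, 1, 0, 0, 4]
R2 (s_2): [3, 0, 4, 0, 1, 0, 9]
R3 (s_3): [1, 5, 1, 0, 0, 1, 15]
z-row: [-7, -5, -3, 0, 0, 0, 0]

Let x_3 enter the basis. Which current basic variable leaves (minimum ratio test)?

Column x_3 entries and ratios — s_1: 4/1 = 4; s_2: 9/4 = 9/4; s_3: 15/1 = 15.
Smallest ratio is 9/4 in the row of s_2, so s_2 leaves.

s_2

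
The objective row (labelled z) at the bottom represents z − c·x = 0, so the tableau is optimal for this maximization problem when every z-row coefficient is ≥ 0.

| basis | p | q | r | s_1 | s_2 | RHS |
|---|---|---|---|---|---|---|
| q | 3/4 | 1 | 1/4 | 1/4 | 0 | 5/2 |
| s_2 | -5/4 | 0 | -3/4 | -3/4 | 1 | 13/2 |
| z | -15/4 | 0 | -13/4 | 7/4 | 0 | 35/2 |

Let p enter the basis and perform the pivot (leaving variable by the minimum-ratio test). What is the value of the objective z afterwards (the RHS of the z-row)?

30

Ratio test on column p — row 1: (5/2)/(3/4) = 10/3; row 2: entry -5/4 ≤ 0. Minimum is 10/3 at row 1 (q leaves); pivot element 3/4.
Pivot on row 1; the z-row RHS becomes 35/2 − (-15/4)·(10/3) = 30.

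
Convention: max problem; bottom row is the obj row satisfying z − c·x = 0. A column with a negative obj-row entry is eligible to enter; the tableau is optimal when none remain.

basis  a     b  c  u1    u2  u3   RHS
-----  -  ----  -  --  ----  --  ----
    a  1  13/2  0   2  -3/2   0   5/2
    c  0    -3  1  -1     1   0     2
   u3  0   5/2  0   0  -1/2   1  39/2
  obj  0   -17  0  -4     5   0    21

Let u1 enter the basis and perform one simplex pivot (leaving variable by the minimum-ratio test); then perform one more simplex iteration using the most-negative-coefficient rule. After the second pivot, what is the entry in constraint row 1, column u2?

-3/13

Ratio test on column u1 — row 1: (5/2)/2 = 5/4; row 2: entry -1 ≤ 0; row 3: entry 0 ≤ 0. Minimum is 5/4 at row 1 (a leaves); pivot element 2.
Divide row 1 by 2; eliminate column u1 from the other rows.
Second iteration: most negative obj-row entry is -4 in column b, so b enters.
Ratio test on column b — row 1: (5/4)/(13/4) = 5/13; row 2: (13/4)/(1/4) = 13; row 3: (39/2)/(5/2) = 39/5. Minimum is 5/13 at row 1 (u1 leaves); pivot element 13/4.
Divide row 1 by 13/4; eliminate column b from the other rows.
After both pivots, the entry at constraint row 1, column u2 is -3/13.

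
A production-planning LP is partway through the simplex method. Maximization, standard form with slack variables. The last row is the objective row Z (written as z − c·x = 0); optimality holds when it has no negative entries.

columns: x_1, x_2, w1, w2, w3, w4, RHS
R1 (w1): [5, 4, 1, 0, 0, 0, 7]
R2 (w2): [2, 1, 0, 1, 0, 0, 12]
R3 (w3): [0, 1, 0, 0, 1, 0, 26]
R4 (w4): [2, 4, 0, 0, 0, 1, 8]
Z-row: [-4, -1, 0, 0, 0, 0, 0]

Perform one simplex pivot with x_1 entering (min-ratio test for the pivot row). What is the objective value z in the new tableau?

Ratio test on column x_1 — row 1: 7/5 = 7/5; row 2: 12/2 = 6; row 3: entry 0 ≤ 0; row 4: 8/2 = 4. Minimum is 7/5 at row 1 (w1 leaves); pivot element 5.
Pivot on row 1; the Z-row RHS becomes 0 − (-4)·(7/5) = 28/5.

28/5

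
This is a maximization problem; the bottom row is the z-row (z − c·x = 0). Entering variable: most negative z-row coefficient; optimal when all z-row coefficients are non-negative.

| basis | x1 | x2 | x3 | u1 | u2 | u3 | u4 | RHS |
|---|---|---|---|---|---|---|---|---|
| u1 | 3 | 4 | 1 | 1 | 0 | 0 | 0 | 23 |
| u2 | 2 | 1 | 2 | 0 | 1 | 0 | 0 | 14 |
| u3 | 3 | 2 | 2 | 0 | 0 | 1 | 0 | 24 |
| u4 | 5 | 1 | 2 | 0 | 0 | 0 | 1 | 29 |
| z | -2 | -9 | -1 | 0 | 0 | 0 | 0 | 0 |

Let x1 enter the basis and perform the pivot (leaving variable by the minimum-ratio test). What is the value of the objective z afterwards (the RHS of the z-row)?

Ratio test on column x1 — row 1: 23/3 = 23/3; row 2: 14/2 = 7; row 3: 24/3 = 8; row 4: 29/5 = 29/5. Minimum is 29/5 at row 4 (u4 leaves); pivot element 5.
Pivot on row 4; the z-row RHS becomes 0 − (-2)·(29/5) = 58/5.

58/5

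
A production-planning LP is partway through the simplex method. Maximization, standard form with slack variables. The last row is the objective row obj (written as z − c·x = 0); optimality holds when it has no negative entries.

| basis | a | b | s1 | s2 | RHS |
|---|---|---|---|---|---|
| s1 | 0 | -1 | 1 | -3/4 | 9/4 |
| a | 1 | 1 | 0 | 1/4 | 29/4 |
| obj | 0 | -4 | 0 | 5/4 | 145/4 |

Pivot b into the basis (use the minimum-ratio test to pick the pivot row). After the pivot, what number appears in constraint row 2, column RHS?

Ratio test on column b — row 1: entry -1 ≤ 0; row 2: (29/4)/1 = 29/4. Minimum is 29/4 at row 2 (a leaves); pivot element 1.
Divide row 2 by 1; eliminate column b from the other rows.
In the new row 2, the RHS entry is the old entry divided by the pivot: (29/4)/1 = 29/4.

29/4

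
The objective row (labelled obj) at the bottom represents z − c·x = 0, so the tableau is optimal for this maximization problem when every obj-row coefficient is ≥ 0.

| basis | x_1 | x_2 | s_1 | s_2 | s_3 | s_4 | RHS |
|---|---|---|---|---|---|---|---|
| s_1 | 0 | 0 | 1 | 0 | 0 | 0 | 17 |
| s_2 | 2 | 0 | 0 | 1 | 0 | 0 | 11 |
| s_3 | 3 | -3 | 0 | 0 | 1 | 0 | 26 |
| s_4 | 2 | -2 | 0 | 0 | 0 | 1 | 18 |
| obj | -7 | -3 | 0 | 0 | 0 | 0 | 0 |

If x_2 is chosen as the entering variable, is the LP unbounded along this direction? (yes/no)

yes

Every constraint-row entry in column x_2 is ≤ 0, so increasing x_2 is unbounded.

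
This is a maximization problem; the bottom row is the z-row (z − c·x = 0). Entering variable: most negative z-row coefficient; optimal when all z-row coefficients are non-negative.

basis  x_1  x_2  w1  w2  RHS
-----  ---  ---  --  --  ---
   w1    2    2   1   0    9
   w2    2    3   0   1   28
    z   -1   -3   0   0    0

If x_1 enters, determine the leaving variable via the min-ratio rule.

Column x_1 entries and ratios — w1: 9/2 = 9/2; w2: 28/2 = 14.
Smallest ratio is 9/2 in the row of w1, so w1 leaves.

w1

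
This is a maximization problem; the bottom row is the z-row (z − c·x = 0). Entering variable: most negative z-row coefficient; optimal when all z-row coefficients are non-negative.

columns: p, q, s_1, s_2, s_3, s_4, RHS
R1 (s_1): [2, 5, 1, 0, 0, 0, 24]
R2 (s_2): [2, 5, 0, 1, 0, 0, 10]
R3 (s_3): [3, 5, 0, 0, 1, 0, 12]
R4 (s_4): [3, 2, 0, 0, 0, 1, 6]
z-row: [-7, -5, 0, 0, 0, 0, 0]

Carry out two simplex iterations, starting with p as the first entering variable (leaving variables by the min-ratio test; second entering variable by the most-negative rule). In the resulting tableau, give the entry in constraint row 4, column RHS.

10/11

Ratio test on column p — row 1: 24/2 = 12; row 2: 10/2 = 5; row 3: 12/3 = 4; row 4: 6/3 = 2. Minimum is 2 at row 4 (s_4 leaves); pivot element 3.
Divide row 4 by 3; eliminate column p from the other rows.
Second iteration: most negative z-row entry is -1/3 in column q, so q enters.
Ratio test on column q — row 1: 20/(11/3) = 60/11; row 2: 6/(11/3) = 18/11; row 3: 6/3 = 2; row 4: 2/(2/3) = 3. Minimum is 18/11 at row 2 (s_2 leaves); pivot element 11/3.
Divide row 2 by 11/3; eliminate column q from the other rows.
After both pivots, the entry at constraint row 4, column RHS is 10/11.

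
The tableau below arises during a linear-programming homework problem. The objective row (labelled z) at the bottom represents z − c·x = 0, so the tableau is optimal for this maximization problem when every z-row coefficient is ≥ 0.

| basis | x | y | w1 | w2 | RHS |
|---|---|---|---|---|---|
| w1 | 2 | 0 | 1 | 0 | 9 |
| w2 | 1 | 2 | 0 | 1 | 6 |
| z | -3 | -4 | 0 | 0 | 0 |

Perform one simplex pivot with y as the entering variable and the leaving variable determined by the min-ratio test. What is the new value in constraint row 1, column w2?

0

Ratio test on column y — row 1: entry 0 ≤ 0; row 2: 6/2 = 3. Minimum is 3 at row 2 (w2 leaves); pivot element 2.
Divide row 2 by 2; eliminate column y from the other rows.
Row 1 update in column w2: 0 − 0·(1/2) = 0.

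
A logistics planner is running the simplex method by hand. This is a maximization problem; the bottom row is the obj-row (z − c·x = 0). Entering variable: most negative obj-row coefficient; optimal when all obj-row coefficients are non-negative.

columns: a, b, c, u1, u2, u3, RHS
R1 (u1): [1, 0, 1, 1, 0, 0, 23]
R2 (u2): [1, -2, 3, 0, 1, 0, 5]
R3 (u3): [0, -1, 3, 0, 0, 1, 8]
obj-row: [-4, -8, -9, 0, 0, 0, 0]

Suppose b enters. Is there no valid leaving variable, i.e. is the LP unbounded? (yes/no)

Every constraint-row entry in column b is ≤ 0, so increasing b is unbounded.

yes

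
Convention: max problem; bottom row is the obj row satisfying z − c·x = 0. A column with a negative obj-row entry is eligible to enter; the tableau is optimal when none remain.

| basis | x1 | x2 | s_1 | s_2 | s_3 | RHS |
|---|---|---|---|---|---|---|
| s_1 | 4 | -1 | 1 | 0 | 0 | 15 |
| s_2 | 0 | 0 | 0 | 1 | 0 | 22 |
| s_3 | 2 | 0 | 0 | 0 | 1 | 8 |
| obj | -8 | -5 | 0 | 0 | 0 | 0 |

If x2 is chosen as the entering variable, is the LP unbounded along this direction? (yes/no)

yes

Every constraint-row entry in column x2 is ≤ 0, so increasing x2 is unbounded.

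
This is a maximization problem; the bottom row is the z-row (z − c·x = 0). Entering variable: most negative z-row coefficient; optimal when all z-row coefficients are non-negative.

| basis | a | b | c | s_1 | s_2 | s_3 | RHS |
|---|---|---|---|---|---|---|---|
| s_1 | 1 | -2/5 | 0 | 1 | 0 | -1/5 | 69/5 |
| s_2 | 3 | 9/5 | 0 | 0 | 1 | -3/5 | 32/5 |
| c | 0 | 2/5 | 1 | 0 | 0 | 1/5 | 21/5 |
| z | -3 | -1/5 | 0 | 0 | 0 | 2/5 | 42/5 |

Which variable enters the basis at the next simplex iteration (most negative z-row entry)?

Negative z-row entries: a: -3, b: -1/5.
The most negative is -3 in column a, so a enters.

a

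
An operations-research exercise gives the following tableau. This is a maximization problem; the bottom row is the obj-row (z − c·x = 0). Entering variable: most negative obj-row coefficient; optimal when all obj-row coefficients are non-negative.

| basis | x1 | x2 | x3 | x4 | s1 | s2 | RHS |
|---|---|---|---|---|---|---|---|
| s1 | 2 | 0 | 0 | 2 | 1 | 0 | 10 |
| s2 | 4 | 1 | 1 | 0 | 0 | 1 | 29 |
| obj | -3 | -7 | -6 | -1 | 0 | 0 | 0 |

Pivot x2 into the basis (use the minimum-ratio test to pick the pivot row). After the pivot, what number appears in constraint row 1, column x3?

Ratio test on column x2 — row 1: entry 0 ≤ 0; row 2: 29/1 = 29. Minimum is 29 at row 2 (s2 leaves); pivot element 1.
Divide row 2 by 1; eliminate column x2 from the other rows.
Row 1 update in column x3: 0 − 0·1 = 0.

0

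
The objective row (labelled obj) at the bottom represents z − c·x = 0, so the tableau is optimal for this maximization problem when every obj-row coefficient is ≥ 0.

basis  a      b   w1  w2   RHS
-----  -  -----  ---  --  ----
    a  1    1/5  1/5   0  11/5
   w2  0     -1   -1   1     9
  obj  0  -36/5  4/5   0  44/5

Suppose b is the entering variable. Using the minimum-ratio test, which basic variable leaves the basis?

a

Column b entries and ratios — a: (11/5)/(1/5) = 11; w2: -1 ≤ 0, skip.
Smallest ratio is 11 in the row of a, so a leaves.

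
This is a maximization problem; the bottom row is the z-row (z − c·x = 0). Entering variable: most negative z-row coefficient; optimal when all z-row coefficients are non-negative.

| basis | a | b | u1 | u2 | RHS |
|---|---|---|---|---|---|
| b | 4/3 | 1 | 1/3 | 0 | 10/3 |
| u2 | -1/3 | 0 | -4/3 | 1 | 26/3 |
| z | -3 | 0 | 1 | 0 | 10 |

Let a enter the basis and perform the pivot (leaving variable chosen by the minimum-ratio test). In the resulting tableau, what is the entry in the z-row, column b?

Ratio test on column a — row 1: (10/3)/(4/3) = 5/2; row 2: entry -1/3 ≤ 0. Minimum is 5/2 at row 1 (b leaves); pivot element 4/3.
Divide row 1 by 4/3; eliminate column a from the other rows.
z-row update in column b: 0 − (-3)·(3/4) = 9/4.

9/4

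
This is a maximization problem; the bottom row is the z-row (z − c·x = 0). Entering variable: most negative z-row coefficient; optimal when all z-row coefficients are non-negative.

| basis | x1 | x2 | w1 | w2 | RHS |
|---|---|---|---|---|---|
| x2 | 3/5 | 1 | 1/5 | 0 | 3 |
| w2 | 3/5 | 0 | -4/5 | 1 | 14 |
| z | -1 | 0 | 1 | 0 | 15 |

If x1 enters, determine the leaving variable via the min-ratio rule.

Column x1 entries and ratios — x2: 3/(3/5) = 5; w2: 14/(3/5) = 70/3.
Smallest ratio is 5 in the row of x2, so x2 leaves.

x2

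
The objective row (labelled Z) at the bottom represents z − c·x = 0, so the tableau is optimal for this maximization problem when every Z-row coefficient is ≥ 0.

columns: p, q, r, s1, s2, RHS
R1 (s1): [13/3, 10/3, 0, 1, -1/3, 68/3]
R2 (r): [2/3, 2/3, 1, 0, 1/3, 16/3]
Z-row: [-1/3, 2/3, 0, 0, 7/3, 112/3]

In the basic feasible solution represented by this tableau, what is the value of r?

r is basic (row 2); its value is the RHS of that row, 16/3.

16/3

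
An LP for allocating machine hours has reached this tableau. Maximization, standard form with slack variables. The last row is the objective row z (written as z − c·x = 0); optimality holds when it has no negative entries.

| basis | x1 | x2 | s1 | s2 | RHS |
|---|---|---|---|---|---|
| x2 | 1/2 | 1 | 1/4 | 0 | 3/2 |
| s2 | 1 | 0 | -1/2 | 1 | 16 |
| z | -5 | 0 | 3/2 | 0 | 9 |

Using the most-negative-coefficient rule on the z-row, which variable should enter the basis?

Negative z-row entries: x1: -5.
The most negative is -5 in column x1, so x1 enters.

x1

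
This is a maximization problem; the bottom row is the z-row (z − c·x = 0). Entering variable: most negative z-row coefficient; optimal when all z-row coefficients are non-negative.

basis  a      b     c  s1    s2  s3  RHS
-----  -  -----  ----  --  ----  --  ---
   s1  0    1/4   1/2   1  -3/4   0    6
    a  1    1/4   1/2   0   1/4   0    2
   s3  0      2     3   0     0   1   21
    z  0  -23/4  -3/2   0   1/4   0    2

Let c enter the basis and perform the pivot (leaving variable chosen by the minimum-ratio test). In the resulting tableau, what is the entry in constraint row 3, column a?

-6

Ratio test on column c — row 1: 6/(1/2) = 12; row 2: 2/(1/2) = 4; row 3: 21/3 = 7. Minimum is 4 at row 2 (a leaves); pivot element 1/2.
Divide row 2 by 1/2; eliminate column c from the other rows.
Row 3 update in column a: 0 − 3·2 = -6.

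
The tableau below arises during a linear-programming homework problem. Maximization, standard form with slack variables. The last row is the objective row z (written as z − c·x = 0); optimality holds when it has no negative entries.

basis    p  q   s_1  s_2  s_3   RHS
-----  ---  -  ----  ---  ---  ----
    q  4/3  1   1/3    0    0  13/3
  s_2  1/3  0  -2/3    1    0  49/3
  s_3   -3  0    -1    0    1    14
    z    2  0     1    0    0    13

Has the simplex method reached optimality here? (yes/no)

Every z-row coefficient is ≥ 0, so the tableau is optimal.

yes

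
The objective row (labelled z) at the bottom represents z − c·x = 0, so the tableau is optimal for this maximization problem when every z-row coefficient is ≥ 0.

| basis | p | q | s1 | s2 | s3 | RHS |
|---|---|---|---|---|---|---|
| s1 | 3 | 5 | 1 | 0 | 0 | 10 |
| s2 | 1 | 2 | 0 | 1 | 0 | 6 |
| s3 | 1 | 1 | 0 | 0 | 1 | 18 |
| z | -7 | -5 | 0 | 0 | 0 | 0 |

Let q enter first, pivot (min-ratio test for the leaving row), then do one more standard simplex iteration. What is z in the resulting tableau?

Ratio test on column q — row 1: 10/5 = 2; row 2: 6/2 = 3; row 3: 18/1 = 18. Minimum is 2 at row 1 (s1 leaves); pivot element 5.
Pivot on row 1; the z-row RHS becomes 0 − (-5)·2 = 10.
Next entering variable (most negative z-row entry -4): p.
Ratio test on column p — row 1: 2/(3/5) = 10/3; row 2: entry -1/5 ≤ 0; row 3: 16/(2/5) = 40. Minimum is 10/3 at row 1 (q leaves); pivot element 3/5.
After the second pivot the z-row RHS is 10 − (-4)·(10/3) = 70/3.

70/3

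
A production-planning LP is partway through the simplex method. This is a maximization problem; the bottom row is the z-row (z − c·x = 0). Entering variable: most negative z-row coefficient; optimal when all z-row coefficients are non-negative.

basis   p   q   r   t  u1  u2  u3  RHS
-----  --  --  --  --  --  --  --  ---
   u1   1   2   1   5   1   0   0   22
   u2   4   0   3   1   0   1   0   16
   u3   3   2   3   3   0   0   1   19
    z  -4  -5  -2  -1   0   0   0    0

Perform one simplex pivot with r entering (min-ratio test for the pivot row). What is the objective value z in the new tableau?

32/3

Ratio test on column r — row 1: 22/1 = 22; row 2: 16/3 = 16/3; row 3: 19/3 = 19/3. Minimum is 16/3 at row 2 (u2 leaves); pivot element 3.
Pivot on row 2; the z-row RHS becomes 0 − (-2)·(16/3) = 32/3.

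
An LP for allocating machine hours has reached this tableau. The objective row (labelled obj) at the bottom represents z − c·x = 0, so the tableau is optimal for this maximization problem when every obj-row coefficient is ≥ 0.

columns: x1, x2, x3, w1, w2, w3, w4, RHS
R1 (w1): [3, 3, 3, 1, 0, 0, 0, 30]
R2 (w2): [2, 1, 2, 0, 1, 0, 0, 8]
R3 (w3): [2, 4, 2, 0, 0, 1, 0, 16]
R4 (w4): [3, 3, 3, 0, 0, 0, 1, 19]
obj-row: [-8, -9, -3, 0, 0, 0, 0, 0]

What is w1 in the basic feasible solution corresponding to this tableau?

w1 is basic (row 1); its value is the RHS of that row, 30.

30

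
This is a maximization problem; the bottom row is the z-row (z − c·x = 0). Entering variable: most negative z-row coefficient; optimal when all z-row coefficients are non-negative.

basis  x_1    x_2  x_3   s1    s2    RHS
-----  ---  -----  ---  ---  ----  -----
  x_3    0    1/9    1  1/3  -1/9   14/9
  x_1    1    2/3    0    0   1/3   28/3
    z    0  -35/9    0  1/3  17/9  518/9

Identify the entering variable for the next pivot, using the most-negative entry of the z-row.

x_2

Negative z-row entries: x_2: -35/9.
The most negative is -35/9 in column x_2, so x_2 enters.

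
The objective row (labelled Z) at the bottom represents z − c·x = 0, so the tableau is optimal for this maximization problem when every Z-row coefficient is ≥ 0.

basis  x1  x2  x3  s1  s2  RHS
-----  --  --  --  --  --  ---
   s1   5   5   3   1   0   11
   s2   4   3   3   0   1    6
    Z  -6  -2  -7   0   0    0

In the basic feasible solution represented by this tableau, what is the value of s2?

6

s2 is basic (row 2); its value is the RHS of that row, 6.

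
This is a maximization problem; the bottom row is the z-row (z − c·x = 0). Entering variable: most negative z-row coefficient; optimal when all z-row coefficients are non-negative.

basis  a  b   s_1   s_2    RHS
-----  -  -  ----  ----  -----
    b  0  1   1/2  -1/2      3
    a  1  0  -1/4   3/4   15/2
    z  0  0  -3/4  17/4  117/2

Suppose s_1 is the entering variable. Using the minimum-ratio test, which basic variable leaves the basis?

Column s_1 entries and ratios — b: 3/(1/2) = 6; a: -1/4 ≤ 0, skip.
Smallest ratio is 6 in the row of b, so b leaves.

b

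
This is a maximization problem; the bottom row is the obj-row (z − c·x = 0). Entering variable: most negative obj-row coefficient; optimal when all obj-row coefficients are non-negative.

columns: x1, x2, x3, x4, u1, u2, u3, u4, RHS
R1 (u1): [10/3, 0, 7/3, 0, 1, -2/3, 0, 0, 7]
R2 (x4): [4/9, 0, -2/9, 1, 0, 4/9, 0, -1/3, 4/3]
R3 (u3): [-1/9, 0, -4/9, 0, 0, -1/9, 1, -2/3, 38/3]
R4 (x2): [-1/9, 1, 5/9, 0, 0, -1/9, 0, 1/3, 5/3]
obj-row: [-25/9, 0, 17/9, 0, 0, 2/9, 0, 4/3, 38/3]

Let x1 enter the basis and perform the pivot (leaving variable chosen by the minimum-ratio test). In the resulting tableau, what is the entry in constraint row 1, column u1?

Ratio test on column x1 — row 1: 7/(10/3) = 21/10; row 2: (4/3)/(4/9) = 3; row 3: entry -1/9 ≤ 0; row 4: entry -1/9 ≤ 0. Minimum is 21/10 at row 1 (u1 leaves); pivot element 10/3.
Divide row 1 by 10/3; eliminate column x1 from the other rows.
In the new row 1, the u1 entry is the old entry divided by the pivot: 1/(10/3) = 3/10.

3/10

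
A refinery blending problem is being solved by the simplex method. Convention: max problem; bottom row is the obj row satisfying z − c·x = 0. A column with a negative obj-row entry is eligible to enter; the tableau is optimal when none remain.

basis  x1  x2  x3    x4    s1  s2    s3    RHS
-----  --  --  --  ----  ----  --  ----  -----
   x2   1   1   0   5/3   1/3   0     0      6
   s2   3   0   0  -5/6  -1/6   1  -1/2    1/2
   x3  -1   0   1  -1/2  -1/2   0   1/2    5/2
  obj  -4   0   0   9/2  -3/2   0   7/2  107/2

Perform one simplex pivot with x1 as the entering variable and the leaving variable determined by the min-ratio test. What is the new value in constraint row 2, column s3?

-1/6

Ratio test on column x1 — row 1: 6/1 = 6; row 2: (1/2)/3 = 1/6; row 3: entry -1 ≤ 0. Minimum is 1/6 at row 2 (s2 leaves); pivot element 3.
Divide row 2 by 3; eliminate column x1 from the other rows.
In the new row 2, the s3 entry is the old entry divided by the pivot: (-1/2)/3 = -1/6.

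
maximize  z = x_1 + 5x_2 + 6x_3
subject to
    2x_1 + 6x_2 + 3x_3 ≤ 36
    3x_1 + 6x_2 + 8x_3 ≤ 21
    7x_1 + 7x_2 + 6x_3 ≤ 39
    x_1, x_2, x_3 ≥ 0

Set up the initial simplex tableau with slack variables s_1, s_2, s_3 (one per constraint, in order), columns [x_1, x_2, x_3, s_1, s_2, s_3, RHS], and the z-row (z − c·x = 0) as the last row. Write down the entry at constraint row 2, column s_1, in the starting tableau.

0

Slack s_1 belongs to constraint 1; its column is the unit vector e_1, so the entry in row 2 is 0.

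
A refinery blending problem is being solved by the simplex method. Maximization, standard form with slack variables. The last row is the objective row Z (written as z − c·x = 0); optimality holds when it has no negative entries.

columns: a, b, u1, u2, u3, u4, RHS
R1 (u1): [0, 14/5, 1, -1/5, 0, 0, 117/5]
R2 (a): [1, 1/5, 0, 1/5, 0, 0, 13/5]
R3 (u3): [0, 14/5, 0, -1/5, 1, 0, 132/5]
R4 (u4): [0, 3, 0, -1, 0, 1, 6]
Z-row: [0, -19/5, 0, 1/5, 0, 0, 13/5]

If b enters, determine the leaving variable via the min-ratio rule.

u4

Column b entries and ratios — u1: (117/5)/(14/5) = 117/14; a: (13/5)/(1/5) = 13; u3: (132/5)/(14/5) = 66/7; u4: 6/3 = 2.
Smallest ratio is 2 in the row of u4, so u4 leaves.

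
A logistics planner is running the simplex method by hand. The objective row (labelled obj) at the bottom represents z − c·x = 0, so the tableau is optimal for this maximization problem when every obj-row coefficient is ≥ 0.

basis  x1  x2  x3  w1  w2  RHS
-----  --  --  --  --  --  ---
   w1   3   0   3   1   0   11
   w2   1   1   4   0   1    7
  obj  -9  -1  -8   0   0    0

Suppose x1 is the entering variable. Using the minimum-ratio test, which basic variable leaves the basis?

Column x1 entries and ratios — w1: 11/3 = 11/3; w2: 7/1 = 7.
Smallest ratio is 11/3 in the row of w1, so w1 leaves.

w1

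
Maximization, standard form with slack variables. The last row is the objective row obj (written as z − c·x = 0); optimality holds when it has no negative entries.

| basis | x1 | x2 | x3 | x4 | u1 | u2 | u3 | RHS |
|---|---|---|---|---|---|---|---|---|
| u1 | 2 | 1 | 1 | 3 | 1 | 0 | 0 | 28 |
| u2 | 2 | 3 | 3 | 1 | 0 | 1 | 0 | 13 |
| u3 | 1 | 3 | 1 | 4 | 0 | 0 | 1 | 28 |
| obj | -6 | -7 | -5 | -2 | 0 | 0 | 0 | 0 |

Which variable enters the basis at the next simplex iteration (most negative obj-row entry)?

Negative obj-row entries: x1: -6, x2: -7, x3: -5, x4: -2.
The most negative is -7 in column x2, so x2 enters.

x2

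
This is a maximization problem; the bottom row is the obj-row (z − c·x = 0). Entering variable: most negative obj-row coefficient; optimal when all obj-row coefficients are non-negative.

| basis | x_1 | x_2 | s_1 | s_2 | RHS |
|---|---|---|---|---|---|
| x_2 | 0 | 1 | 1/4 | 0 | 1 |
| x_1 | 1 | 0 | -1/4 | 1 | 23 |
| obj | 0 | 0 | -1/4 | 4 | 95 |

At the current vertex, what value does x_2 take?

1

x_2 is basic (row 1); its value is the RHS of that row, 1.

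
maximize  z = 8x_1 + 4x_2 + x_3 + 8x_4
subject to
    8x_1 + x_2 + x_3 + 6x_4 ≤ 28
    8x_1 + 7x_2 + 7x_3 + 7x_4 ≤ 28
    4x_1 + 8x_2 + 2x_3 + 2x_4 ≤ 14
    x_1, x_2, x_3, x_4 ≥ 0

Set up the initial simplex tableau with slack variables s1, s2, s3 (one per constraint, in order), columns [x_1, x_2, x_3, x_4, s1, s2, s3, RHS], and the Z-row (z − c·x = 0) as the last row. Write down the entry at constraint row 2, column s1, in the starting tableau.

0

Slack s1 belongs to constraint 1; its column is the unit vector e_1, so the entry in row 2 is 0.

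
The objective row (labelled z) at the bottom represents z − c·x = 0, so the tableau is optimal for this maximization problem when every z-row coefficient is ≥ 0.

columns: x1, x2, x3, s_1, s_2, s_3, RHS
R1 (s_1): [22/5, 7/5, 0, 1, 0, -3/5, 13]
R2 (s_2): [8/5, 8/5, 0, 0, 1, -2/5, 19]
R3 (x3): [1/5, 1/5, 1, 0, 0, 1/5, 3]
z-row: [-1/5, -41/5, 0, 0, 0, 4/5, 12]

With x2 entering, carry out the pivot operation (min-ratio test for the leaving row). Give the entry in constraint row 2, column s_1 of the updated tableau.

-8/7

Ratio test on column x2 — row 1: 13/(7/5) = 65/7; row 2: 19/(8/5) = 95/8; row 3: 3/(1/5) = 15. Minimum is 65/7 at row 1 (s_1 leaves); pivot element 7/5.
Divide row 1 by 7/5; eliminate column x2 from the other rows.
Row 2 update in column s_1: 0 − (8/5)·(5/7) = -8/7.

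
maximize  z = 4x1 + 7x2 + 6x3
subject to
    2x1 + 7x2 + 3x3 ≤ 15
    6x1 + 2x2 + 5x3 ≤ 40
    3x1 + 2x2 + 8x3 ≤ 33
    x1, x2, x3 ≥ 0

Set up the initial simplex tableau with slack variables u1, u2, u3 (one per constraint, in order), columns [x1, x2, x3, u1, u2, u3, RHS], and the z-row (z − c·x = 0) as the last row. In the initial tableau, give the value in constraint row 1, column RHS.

15

The RHS of constraint 1 is b_1 = 15.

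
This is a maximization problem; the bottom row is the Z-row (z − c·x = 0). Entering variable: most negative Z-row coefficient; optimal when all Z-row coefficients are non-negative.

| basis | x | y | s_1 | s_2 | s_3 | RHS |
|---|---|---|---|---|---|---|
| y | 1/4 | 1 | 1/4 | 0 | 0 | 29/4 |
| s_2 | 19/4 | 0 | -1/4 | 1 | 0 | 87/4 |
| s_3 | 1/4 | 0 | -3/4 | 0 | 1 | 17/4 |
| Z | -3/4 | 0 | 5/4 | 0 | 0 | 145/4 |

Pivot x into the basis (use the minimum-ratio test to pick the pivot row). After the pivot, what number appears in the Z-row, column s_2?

Ratio test on column x — row 1: (29/4)/(1/4) = 29; row 2: (87/4)/(19/4) = 87/19; row 3: (17/4)/(1/4) = 17. Minimum is 87/19 at row 2 (s_2 leaves); pivot element 19/4.
Divide row 2 by 19/4; eliminate column x from the other rows.
Z-row update in column s_2: 0 − (-3/4)·(4/19) = 3/19.

3/19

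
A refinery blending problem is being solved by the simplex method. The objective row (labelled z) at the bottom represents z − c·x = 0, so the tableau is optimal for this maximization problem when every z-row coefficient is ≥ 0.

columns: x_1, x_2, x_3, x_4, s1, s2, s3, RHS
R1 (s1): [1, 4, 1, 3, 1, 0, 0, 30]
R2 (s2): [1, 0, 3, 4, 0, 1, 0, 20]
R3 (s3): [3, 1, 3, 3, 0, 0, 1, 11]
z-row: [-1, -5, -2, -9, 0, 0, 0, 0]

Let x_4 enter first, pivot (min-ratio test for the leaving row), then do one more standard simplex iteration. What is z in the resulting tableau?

137/3

Ratio test on column x_4 — row 1: 30/3 = 10; row 2: 20/4 = 5; row 3: 11/3 = 11/3. Minimum is 11/3 at row 3 (s3 leaves); pivot element 3.
Pivot on row 3; the z-row RHS becomes 0 − (-9)·(11/3) = 33.
Next entering variable (most negative z-row entry -2): x_2.
Ratio test on column x_2 — row 1: 19/3 = 19/3; row 2: entry -4/3 ≤ 0; row 3: (11/3)/(1/3) = 11. Minimum is 19/3 at row 1 (s1 leaves); pivot element 3.
After the second pivot the z-row RHS is 33 − (-2)·(19/3) = 137/3.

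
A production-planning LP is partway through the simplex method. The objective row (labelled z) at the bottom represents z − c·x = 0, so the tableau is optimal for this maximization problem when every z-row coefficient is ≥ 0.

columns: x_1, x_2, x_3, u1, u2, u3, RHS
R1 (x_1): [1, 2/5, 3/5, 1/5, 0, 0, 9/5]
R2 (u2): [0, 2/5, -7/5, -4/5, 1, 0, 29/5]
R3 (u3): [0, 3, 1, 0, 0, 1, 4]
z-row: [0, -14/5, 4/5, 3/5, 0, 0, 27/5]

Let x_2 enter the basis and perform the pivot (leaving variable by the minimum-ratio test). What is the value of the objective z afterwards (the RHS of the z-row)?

Ratio test on column x_2 — row 1: (9/5)/(2/5) = 9/2; row 2: (29/5)/(2/5) = 29/2; row 3: 4/3 = 4/3. Minimum is 4/3 at row 3 (u3 leaves); pivot element 3.
Pivot on row 3; the z-row RHS becomes 27/5 − (-14/5)·(4/3) = 137/15.

137/15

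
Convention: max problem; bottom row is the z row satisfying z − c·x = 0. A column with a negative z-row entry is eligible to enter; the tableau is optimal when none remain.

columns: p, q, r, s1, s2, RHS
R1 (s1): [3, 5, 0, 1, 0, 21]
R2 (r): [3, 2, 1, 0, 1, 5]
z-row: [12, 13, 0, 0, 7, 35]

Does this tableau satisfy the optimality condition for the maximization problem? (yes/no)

yes

Every z-row coefficient is ≥ 0, so the tableau is optimal.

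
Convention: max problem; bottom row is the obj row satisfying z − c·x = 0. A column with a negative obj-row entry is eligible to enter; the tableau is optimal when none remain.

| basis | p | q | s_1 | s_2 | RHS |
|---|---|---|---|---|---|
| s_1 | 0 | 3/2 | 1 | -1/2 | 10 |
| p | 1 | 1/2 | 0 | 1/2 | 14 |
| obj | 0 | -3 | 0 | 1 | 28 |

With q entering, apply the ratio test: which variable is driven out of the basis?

s_1

Column q entries and ratios — s_1: 10/(3/2) = 20/3; p: 14/(1/2) = 28.
Smallest ratio is 20/3 in the row of s_1, so s_1 leaves.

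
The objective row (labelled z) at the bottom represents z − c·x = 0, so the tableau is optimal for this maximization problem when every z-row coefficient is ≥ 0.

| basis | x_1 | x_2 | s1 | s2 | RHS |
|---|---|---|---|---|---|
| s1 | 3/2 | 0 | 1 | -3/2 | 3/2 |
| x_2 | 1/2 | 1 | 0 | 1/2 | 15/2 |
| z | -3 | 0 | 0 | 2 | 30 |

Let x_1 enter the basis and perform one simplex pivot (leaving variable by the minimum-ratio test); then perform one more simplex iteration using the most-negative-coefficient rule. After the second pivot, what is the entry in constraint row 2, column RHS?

Ratio test on column x_1 — row 1: (3/2)/(3/2) = 1; row 2: (15/2)/(1/2) = 15. Minimum is 1 at row 1 (s1 leaves); pivot element 3/2.
Divide row 1 by 3/2; eliminate column x_1 from the other rows.
Second iteration: most negative z-row entry is -1 in column s2, so s2 enters.
Ratio test on column s2 — row 1: entry -1 ≤ 0; row 2: 7/1 = 7. Minimum is 7 at row 2 (x_2 leaves); pivot element 1.
Divide row 2 by 1; eliminate column s2 from the other rows.
After both pivots, the entry at constraint row 2, column RHS is 7.

7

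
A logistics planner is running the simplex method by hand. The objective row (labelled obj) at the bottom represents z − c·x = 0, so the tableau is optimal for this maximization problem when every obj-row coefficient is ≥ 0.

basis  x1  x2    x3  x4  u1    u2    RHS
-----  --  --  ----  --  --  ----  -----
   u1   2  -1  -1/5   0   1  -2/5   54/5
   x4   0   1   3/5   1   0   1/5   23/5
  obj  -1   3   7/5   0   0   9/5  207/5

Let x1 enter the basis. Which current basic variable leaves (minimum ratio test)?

Column x1 entries and ratios — u1: (54/5)/2 = 27/5; x4: 0 ≤ 0, skip.
Smallest ratio is 27/5 in the row of u1, so u1 leaves.

u1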